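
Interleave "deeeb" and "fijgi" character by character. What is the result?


Interleaving "deeeb" and "fijgi":
  Position 0: 'd' from first, 'f' from second => "df"
  Position 1: 'e' from first, 'i' from second => "ei"
  Position 2: 'e' from first, 'j' from second => "ej"
  Position 3: 'e' from first, 'g' from second => "eg"
  Position 4: 'b' from first, 'i' from second => "bi"
Result: dfeiejegbi

dfeiejegbi


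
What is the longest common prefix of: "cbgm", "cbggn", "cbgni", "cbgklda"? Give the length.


Words: cbgm, cbggn, cbgni, cbgklda
  Position 0: all 'c' => match
  Position 1: all 'b' => match
  Position 2: all 'g' => match
  Position 3: ('m', 'g', 'n', 'k') => mismatch, stop
LCP = "cbg" (length 3)

3


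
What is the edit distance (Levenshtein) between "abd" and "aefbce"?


Computing edit distance: "abd" -> "aefbce"
DP table:
           a    e    f    b    c    e
      0    1    2    3    4    5    6
  a   1    0    1    2    3    4    5
  b   2    1    1    2    2    3    4
  d   3    2    2    2    3    3    4
Edit distance = dp[3][6] = 4

4


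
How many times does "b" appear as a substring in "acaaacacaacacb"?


Searching for "b" in "acaaacacaacacb"
Scanning each position:
  Position 0: "a" => no
  Position 1: "c" => no
  Position 2: "a" => no
  Position 3: "a" => no
  Position 4: "a" => no
  Position 5: "c" => no
  Position 6: "a" => no
  Position 7: "c" => no
  Position 8: "a" => no
  Position 9: "a" => no
  Position 10: "c" => no
  Position 11: "a" => no
  Position 12: "c" => no
  Position 13: "b" => MATCH
Total occurrences: 1

1


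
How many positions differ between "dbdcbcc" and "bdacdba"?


Comparing "dbdcbcc" and "bdacdba" position by position:
  Position 0: 'd' vs 'b' => DIFFER
  Position 1: 'b' vs 'd' => DIFFER
  Position 2: 'd' vs 'a' => DIFFER
  Position 3: 'c' vs 'c' => same
  Position 4: 'b' vs 'd' => DIFFER
  Position 5: 'c' vs 'b' => DIFFER
  Position 6: 'c' vs 'a' => DIFFER
Positions that differ: 6

6


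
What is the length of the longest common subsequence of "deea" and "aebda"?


LCS of "deea" and "aebda"
DP table:
           a    e    b    d    a
      0    0    0    0    0    0
  d   0    0    0    0    1    1
  e   0    0    1    1    1    1
  e   0    0    1    1    1    1
  a   0    1    1    1    1    2
LCS length = dp[4][5] = 2

2


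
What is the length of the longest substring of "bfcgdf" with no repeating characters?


Input: "bfcgdf"
Sliding window (track last position of each char):
  Position 0 ('b'): window [0,0] length 1 -- new best
  Position 1 ('f'): window [0,1] length 2 -- new best
  Position 2 ('c'): window [0,2] length 3 -- new best
  Position 3 ('g'): window [0,3] length 4 -- new best
  Position 4 ('d'): window [0,4] length 5 -- new best
  Position 5 ('f'): repeat (last at 1), move window start to 2
  Position 5 ('f'): window [2,5] length 4
Longest substring with no repeats: "bfcgd" with length 5

5


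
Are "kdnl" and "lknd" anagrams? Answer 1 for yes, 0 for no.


Strings: "kdnl", "lknd"
Sorted first:  dkln
Sorted second: dkln
Sorted forms match => anagrams

1


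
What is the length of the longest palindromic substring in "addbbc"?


Input: "addbbc"
Checking substrings for palindromes:
  [1:3] "dd" (len 2) => palindrome
  [3:5] "bb" (len 2) => palindrome
Longest palindromic substring: "dd" with length 2

2


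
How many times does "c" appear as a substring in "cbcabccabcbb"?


Searching for "c" in "cbcabccabcbb"
Scanning each position:
  Position 0: "c" => MATCH
  Position 1: "b" => no
  Position 2: "c" => MATCH
  Position 3: "a" => no
  Position 4: "b" => no
  Position 5: "c" => MATCH
  Position 6: "c" => MATCH
  Position 7: "a" => no
  Position 8: "b" => no
  Position 9: "c" => MATCH
  Position 10: "b" => no
  Position 11: "b" => no
Total occurrences: 5

5


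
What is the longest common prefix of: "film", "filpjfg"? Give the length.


Words: film, filpjfg
  Position 0: all 'f' => match
  Position 1: all 'i' => match
  Position 2: all 'l' => match
  Position 3: ('m', 'p') => mismatch, stop
LCP = "fil" (length 3)

3


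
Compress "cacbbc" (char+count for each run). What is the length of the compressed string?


Input: cacbbc
Runs:
  'c' x 1 => "c1"
  'a' x 1 => "a1"
  'c' x 1 => "c1"
  'b' x 2 => "b2"
  'c' x 1 => "c1"
Compressed: "c1a1c1b2c1"
Compressed length: 10

10


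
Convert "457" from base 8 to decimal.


Input: "457" in base 8
Positional expansion:
  Digit '4' (value 4) x 8^2 = 256
  Digit '5' (value 5) x 8^1 = 40
  Digit '7' (value 7) x 8^0 = 7
Sum = 303

303


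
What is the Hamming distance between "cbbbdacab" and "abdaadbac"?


Comparing "cbbbdacab" and "abdaadbac" position by position:
  Position 0: 'c' vs 'a' => differ
  Position 1: 'b' vs 'b' => same
  Position 2: 'b' vs 'd' => differ
  Position 3: 'b' vs 'a' => differ
  Position 4: 'd' vs 'a' => differ
  Position 5: 'a' vs 'd' => differ
  Position 6: 'c' vs 'b' => differ
  Position 7: 'a' vs 'a' => same
  Position 8: 'b' vs 'c' => differ
Total differences (Hamming distance): 7

7


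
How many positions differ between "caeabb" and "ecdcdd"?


Comparing "caeabb" and "ecdcdd" position by position:
  Position 0: 'c' vs 'e' => DIFFER
  Position 1: 'a' vs 'c' => DIFFER
  Position 2: 'e' vs 'd' => DIFFER
  Position 3: 'a' vs 'c' => DIFFER
  Position 4: 'b' vs 'd' => DIFFER
  Position 5: 'b' vs 'd' => DIFFER
Positions that differ: 6

6


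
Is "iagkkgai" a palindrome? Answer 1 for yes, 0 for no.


Input: iagkkgai
Reversed: iagkkgai
  Compare pos 0 ('i') with pos 7 ('i'): match
  Compare pos 1 ('a') with pos 6 ('a'): match
  Compare pos 2 ('g') with pos 5 ('g'): match
  Compare pos 3 ('k') with pos 4 ('k'): match
Result: palindrome

1


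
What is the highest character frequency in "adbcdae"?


Input: adbcdae
Character counts:
  'a': 2
  'b': 1
  'c': 1
  'd': 2
  'e': 1
Maximum frequency: 2

2


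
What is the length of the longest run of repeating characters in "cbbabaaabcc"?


Input: "cbbabaaabcc"
Scanning for longest run:
  Position 1 ('b'): new char, reset run to 1
  Position 2 ('b'): continues run of 'b', length=2
  Position 3 ('a'): new char, reset run to 1
  Position 4 ('b'): new char, reset run to 1
  Position 5 ('a'): new char, reset run to 1
  Position 6 ('a'): continues run of 'a', length=2
  Position 7 ('a'): continues run of 'a', length=3
  Position 8 ('b'): new char, reset run to 1
  Position 9 ('c'): new char, reset run to 1
  Position 10 ('c'): continues run of 'c', length=2
Longest run: 'a' with length 3

3


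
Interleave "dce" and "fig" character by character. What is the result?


Interleaving "dce" and "fig":
  Position 0: 'd' from first, 'f' from second => "df"
  Position 1: 'c' from first, 'i' from second => "ci"
  Position 2: 'e' from first, 'g' from second => "eg"
Result: dfcieg

dfcieg


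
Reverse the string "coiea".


Input: coiea
Reading characters right to left:
  Position 4: 'a'
  Position 3: 'e'
  Position 2: 'i'
  Position 1: 'o'
  Position 0: 'c'
Reversed: aeioc

aeioc


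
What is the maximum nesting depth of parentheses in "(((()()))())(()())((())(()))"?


Input: "(((()()))())(()())((())(()))"
Tracking depth:
  Position 0 '(': depth becomes 1
  Position 1 '(': depth becomes 2
  Position 2 '(': depth becomes 3
  Position 3 '(': depth becomes 4
  Position 4 ')': depth becomes 3
  Position 5 '(': depth becomes 4
  Position 6 ')': depth becomes 3
  Position 7 ')': depth becomes 2
  Position 8 ')': depth becomes 1
  Position 9 '(': depth becomes 2
  Position 10 ')': depth becomes 1
  Position 11 ')': depth becomes 0
  Position 12 '(': depth becomes 1
  Position 13 '(': depth becomes 2
  Position 14 ')': depth becomes 1
  Position 15 '(': depth becomes 2
  Position 16 ')': depth becomes 1
  Position 17 ')': depth becomes 0
  Position 18 '(': depth becomes 1
  Position 19 '(': depth becomes 2
  Position 20 '(': depth becomes 3
  Position 21 ')': depth becomes 2
  Position 22 ')': depth becomes 1
  Position 23 '(': depth becomes 2
  Position 24 '(': depth becomes 3
  Position 25 ')': depth becomes 2
  Position 26 ')': depth becomes 1
  Position 27 ')': depth becomes 0
Maximum depth reached: 4

4


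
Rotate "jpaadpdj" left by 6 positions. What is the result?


Input: "jpaadpdj", rotate left by 6
First 6 characters: "jpaadp"
Remaining characters: "dj"
Concatenate remaining + first: "dj" + "jpaadp" = "djjpaadp"

djjpaadp


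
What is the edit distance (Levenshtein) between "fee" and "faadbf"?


Computing edit distance: "fee" -> "faadbf"
DP table:
           f    a    a    d    b    f
      0    1    2    3    4    5    6
  f   1    0    1    2    3    4    5
  e   2    1    1    2    3    4    5
  e   3    2    2    2    3    4    5
Edit distance = dp[3][6] = 5

5


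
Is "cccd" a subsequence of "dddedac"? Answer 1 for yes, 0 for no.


Check if "cccd" is a subsequence of "dddedac"
Greedy scan:
  Position 0 ('d'): no match needed
  Position 1 ('d'): no match needed
  Position 2 ('d'): no match needed
  Position 3 ('e'): no match needed
  Position 4 ('d'): no match needed
  Position 5 ('a'): no match needed
  Position 6 ('c'): matches sub[0] = 'c'
Only matched 1/4 characters => not a subsequence

0


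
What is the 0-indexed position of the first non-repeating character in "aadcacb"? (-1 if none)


Input: aadcacb
Character frequencies:
  'a': 3
  'b': 1
  'c': 2
  'd': 1
Scanning left to right for freq == 1:
  Position 0 ('a'): freq=3, skip
  Position 1 ('a'): freq=3, skip
  Position 2 ('d'): unique! => answer = 2

2


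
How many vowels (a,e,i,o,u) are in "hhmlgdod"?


Input: hhmlgdod
Checking each character:
  'h' at position 0: consonant
  'h' at position 1: consonant
  'm' at position 2: consonant
  'l' at position 3: consonant
  'g' at position 4: consonant
  'd' at position 5: consonant
  'o' at position 6: vowel (running total: 1)
  'd' at position 7: consonant
Total vowels: 1

1


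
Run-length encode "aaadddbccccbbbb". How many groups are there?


Input: aaadddbccccbbbb
Scanning for consecutive runs:
  Group 1: 'a' x 3 (positions 0-2)
  Group 2: 'd' x 3 (positions 3-5)
  Group 3: 'b' x 1 (positions 6-6)
  Group 4: 'c' x 4 (positions 7-10)
  Group 5: 'b' x 4 (positions 11-14)
Total groups: 5

5


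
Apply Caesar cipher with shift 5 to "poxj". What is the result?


Caesar cipher: shift "poxj" by 5
  'p' (pos 15) + 5 = pos 20 = 'u'
  'o' (pos 14) + 5 = pos 19 = 't'
  'x' (pos 23) + 5 = pos 2 = 'c'
  'j' (pos 9) + 5 = pos 14 = 'o'
Result: utco

utco


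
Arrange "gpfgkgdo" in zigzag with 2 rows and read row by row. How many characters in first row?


Zigzag "gpfgkgdo" into 2 rows:
Placing characters:
  'g' => row 0
  'p' => row 1
  'f' => row 0
  'g' => row 1
  'k' => row 0
  'g' => row 1
  'd' => row 0
  'o' => row 1
Rows:
  Row 0: "gfkd"
  Row 1: "pggo"
First row length: 4

4


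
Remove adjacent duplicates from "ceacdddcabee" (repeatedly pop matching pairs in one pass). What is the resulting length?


Input: ceacdddcabee
Stack-based adjacent duplicate removal:
  Read 'c': push. Stack: c
  Read 'e': push. Stack: ce
  Read 'a': push. Stack: cea
  Read 'c': push. Stack: ceac
  Read 'd': push. Stack: ceacd
  Read 'd': matches stack top 'd' => pop. Stack: ceac
  Read 'd': push. Stack: ceacd
  Read 'c': push. Stack: ceacdc
  Read 'a': push. Stack: ceacdca
  Read 'b': push. Stack: ceacdcab
  Read 'e': push. Stack: ceacdcabe
  Read 'e': matches stack top 'e' => pop. Stack: ceacdcab
Final stack: "ceacdcab" (length 8)

8


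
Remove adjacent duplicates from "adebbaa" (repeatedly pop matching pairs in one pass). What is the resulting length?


Input: adebbaa
Stack-based adjacent duplicate removal:
  Read 'a': push. Stack: a
  Read 'd': push. Stack: ad
  Read 'e': push. Stack: ade
  Read 'b': push. Stack: adeb
  Read 'b': matches stack top 'b' => pop. Stack: ade
  Read 'a': push. Stack: adea
  Read 'a': matches stack top 'a' => pop. Stack: ade
Final stack: "ade" (length 3)

3


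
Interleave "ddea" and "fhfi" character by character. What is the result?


Interleaving "ddea" and "fhfi":
  Position 0: 'd' from first, 'f' from second => "df"
  Position 1: 'd' from first, 'h' from second => "dh"
  Position 2: 'e' from first, 'f' from second => "ef"
  Position 3: 'a' from first, 'i' from second => "ai"
Result: dfdhefai

dfdhefai


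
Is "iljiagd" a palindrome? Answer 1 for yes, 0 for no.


Input: iljiagd
Reversed: dgaijli
  Compare pos 0 ('i') with pos 6 ('d'): MISMATCH
  Compare pos 1 ('l') with pos 5 ('g'): MISMATCH
  Compare pos 2 ('j') with pos 4 ('a'): MISMATCH
Result: not a palindrome

0


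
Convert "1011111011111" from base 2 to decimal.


Input: "1011111011111" in base 2
Positional expansion:
  Digit '1' (value 1) x 2^12 = 4096
  Digit '0' (value 0) x 2^11 = 0
  Digit '1' (value 1) x 2^10 = 1024
  Digit '1' (value 1) x 2^9 = 512
  Digit '1' (value 1) x 2^8 = 256
  Digit '1' (value 1) x 2^7 = 128
  Digit '1' (value 1) x 2^6 = 64
  Digit '0' (value 0) x 2^5 = 0
  Digit '1' (value 1) x 2^4 = 16
  Digit '1' (value 1) x 2^3 = 8
  Digit '1' (value 1) x 2^2 = 4
  Digit '1' (value 1) x 2^1 = 2
  Digit '1' (value 1) x 2^0 = 1
Sum = 6111

6111


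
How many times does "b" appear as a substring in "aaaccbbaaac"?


Searching for "b" in "aaaccbbaaac"
Scanning each position:
  Position 0: "a" => no
  Position 1: "a" => no
  Position 2: "a" => no
  Position 3: "c" => no
  Position 4: "c" => no
  Position 5: "b" => MATCH
  Position 6: "b" => MATCH
  Position 7: "a" => no
  Position 8: "a" => no
  Position 9: "a" => no
  Position 10: "c" => no
Total occurrences: 2

2


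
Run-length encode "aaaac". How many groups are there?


Input: aaaac
Scanning for consecutive runs:
  Group 1: 'a' x 4 (positions 0-3)
  Group 2: 'c' x 1 (positions 4-4)
Total groups: 2

2


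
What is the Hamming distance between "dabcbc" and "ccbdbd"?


Comparing "dabcbc" and "ccbdbd" position by position:
  Position 0: 'd' vs 'c' => differ
  Position 1: 'a' vs 'c' => differ
  Position 2: 'b' vs 'b' => same
  Position 3: 'c' vs 'd' => differ
  Position 4: 'b' vs 'b' => same
  Position 5: 'c' vs 'd' => differ
Total differences (Hamming distance): 4

4


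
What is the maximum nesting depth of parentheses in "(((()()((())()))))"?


Input: "(((()()((())()))))"
Tracking depth:
  Position 0 '(': depth becomes 1
  Position 1 '(': depth becomes 2
  Position 2 '(': depth becomes 3
  Position 3 '(': depth becomes 4
  Position 4 ')': depth becomes 3
  Position 5 '(': depth becomes 4
  Position 6 ')': depth becomes 3
  Position 7 '(': depth becomes 4
  Position 8 '(': depth becomes 5
  Position 9 '(': depth becomes 6
  Position 10 ')': depth becomes 5
  Position 11 ')': depth becomes 4
  Position 12 '(': depth becomes 5
  Position 13 ')': depth becomes 4
  Position 14 ')': depth becomes 3
  Position 15 ')': depth becomes 2
  Position 16 ')': depth becomes 1
  Position 17 ')': depth becomes 0
Maximum depth reached: 6

6


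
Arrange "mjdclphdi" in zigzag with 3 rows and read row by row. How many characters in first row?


Zigzag "mjdclphdi" into 3 rows:
Placing characters:
  'm' => row 0
  'j' => row 1
  'd' => row 2
  'c' => row 1
  'l' => row 0
  'p' => row 1
  'h' => row 2
  'd' => row 1
  'i' => row 0
Rows:
  Row 0: "mli"
  Row 1: "jcpd"
  Row 2: "dh"
First row length: 3

3


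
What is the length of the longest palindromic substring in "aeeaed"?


Input: "aeeaed"
Checking substrings for palindromes:
  [0:4] "aeea" (len 4) => palindrome
  [2:5] "eae" (len 3) => palindrome
  [1:3] "ee" (len 2) => palindrome
Longest palindromic substring: "aeea" with length 4

4


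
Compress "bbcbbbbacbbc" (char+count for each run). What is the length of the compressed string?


Input: bbcbbbbacbbc
Runs:
  'b' x 2 => "b2"
  'c' x 1 => "c1"
  'b' x 4 => "b4"
  'a' x 1 => "a1"
  'c' x 1 => "c1"
  'b' x 2 => "b2"
  'c' x 1 => "c1"
Compressed: "b2c1b4a1c1b2c1"
Compressed length: 14

14


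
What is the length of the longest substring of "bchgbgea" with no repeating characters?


Input: "bchgbgea"
Sliding window (track last position of each char):
  Position 0 ('b'): window [0,0] length 1 -- new best
  Position 1 ('c'): window [0,1] length 2 -- new best
  Position 2 ('h'): window [0,2] length 3 -- new best
  Position 3 ('g'): window [0,3] length 4 -- new best
  Position 4 ('b'): repeat (last at 0), move window start to 1
  Position 4 ('b'): window [1,4] length 4
  Position 5 ('g'): repeat (last at 3), move window start to 4
  Position 5 ('g'): window [4,5] length 2
  Position 6 ('e'): window [4,6] length 3
  Position 7 ('a'): window [4,7] length 4
Longest substring with no repeats: "bchg" with length 4

4


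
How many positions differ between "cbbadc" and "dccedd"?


Comparing "cbbadc" and "dccedd" position by position:
  Position 0: 'c' vs 'd' => DIFFER
  Position 1: 'b' vs 'c' => DIFFER
  Position 2: 'b' vs 'c' => DIFFER
  Position 3: 'a' vs 'e' => DIFFER
  Position 4: 'd' vs 'd' => same
  Position 5: 'c' vs 'd' => DIFFER
Positions that differ: 5

5


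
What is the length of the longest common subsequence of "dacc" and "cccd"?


LCS of "dacc" and "cccd"
DP table:
           c    c    c    d
      0    0    0    0    0
  d   0    0    0    0    1
  a   0    0    0    0    1
  c   0    1    1    1    1
  c   0    1    2    2    2
LCS length = dp[4][4] = 2

2


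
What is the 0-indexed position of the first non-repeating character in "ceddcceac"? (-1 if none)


Input: ceddcceac
Character frequencies:
  'a': 1
  'c': 4
  'd': 2
  'e': 2
Scanning left to right for freq == 1:
  Position 0 ('c'): freq=4, skip
  Position 1 ('e'): freq=2, skip
  Position 2 ('d'): freq=2, skip
  Position 3 ('d'): freq=2, skip
  Position 4 ('c'): freq=4, skip
  Position 5 ('c'): freq=4, skip
  Position 6 ('e'): freq=2, skip
  Position 7 ('a'): unique! => answer = 7

7


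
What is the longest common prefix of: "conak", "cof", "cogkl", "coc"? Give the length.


Words: conak, cof, cogkl, coc
  Position 0: all 'c' => match
  Position 1: all 'o' => match
  Position 2: ('n', 'f', 'g', 'c') => mismatch, stop
LCP = "co" (length 2)

2


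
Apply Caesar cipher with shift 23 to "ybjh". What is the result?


Caesar cipher: shift "ybjh" by 23
  'y' (pos 24) + 23 = pos 21 = 'v'
  'b' (pos 1) + 23 = pos 24 = 'y'
  'j' (pos 9) + 23 = pos 6 = 'g'
  'h' (pos 7) + 23 = pos 4 = 'e'
Result: vyge

vyge


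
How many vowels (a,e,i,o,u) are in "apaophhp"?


Input: apaophhp
Checking each character:
  'a' at position 0: vowel (running total: 1)
  'p' at position 1: consonant
  'a' at position 2: vowel (running total: 2)
  'o' at position 3: vowel (running total: 3)
  'p' at position 4: consonant
  'h' at position 5: consonant
  'h' at position 6: consonant
  'p' at position 7: consonant
Total vowels: 3

3


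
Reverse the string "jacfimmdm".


Input: jacfimmdm
Reading characters right to left:
  Position 8: 'm'
  Position 7: 'd'
  Position 6: 'm'
  Position 5: 'm'
  Position 4: 'i'
  Position 3: 'f'
  Position 2: 'c'
  Position 1: 'a'
  Position 0: 'j'
Reversed: mdmmifcaj

mdmmifcaj


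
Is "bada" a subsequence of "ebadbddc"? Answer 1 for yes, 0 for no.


Check if "bada" is a subsequence of "ebadbddc"
Greedy scan:
  Position 0 ('e'): no match needed
  Position 1 ('b'): matches sub[0] = 'b'
  Position 2 ('a'): matches sub[1] = 'a'
  Position 3 ('d'): matches sub[2] = 'd'
  Position 4 ('b'): no match needed
  Position 5 ('d'): no match needed
  Position 6 ('d'): no match needed
  Position 7 ('c'): no match needed
Only matched 3/4 characters => not a subsequence

0


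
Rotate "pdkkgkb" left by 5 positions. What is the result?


Input: "pdkkgkb", rotate left by 5
First 5 characters: "pdkkg"
Remaining characters: "kb"
Concatenate remaining + first: "kb" + "pdkkg" = "kbpdkkg"

kbpdkkg


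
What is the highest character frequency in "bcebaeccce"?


Input: bcebaeccce
Character counts:
  'a': 1
  'b': 2
  'c': 4
  'e': 3
Maximum frequency: 4

4


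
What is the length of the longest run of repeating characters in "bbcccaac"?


Input: "bbcccaac"
Scanning for longest run:
  Position 1 ('b'): continues run of 'b', length=2
  Position 2 ('c'): new char, reset run to 1
  Position 3 ('c'): continues run of 'c', length=2
  Position 4 ('c'): continues run of 'c', length=3
  Position 5 ('a'): new char, reset run to 1
  Position 6 ('a'): continues run of 'a', length=2
  Position 7 ('c'): new char, reset run to 1
Longest run: 'c' with length 3

3


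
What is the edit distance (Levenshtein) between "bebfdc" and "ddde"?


Computing edit distance: "bebfdc" -> "ddde"
DP table:
           d    d    d    e
      0    1    2    3    4
  b   1    1    2    3    4
  e   2    2    2    3    3
  b   3    3    3    3    4
  f   4    4    4    4    4
  d   5    4    4    4    5
  c   6    5    5    5    5
Edit distance = dp[6][4] = 5

5


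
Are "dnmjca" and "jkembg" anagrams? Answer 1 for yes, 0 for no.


Strings: "dnmjca", "jkembg"
Sorted first:  acdjmn
Sorted second: begjkm
Differ at position 0: 'a' vs 'b' => not anagrams

0


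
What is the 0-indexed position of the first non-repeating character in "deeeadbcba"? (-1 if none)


Input: deeeadbcba
Character frequencies:
  'a': 2
  'b': 2
  'c': 1
  'd': 2
  'e': 3
Scanning left to right for freq == 1:
  Position 0 ('d'): freq=2, skip
  Position 1 ('e'): freq=3, skip
  Position 2 ('e'): freq=3, skip
  Position 3 ('e'): freq=3, skip
  Position 4 ('a'): freq=2, skip
  Position 5 ('d'): freq=2, skip
  Position 6 ('b'): freq=2, skip
  Position 7 ('c'): unique! => answer = 7

7


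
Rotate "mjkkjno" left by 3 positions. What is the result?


Input: "mjkkjno", rotate left by 3
First 3 characters: "mjk"
Remaining characters: "kjno"
Concatenate remaining + first: "kjno" + "mjk" = "kjnomjk"

kjnomjk


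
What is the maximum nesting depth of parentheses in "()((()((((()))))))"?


Input: "()((()((((()))))))"
Tracking depth:
  Position 0 '(': depth becomes 1
  Position 1 ')': depth becomes 0
  Position 2 '(': depth becomes 1
  Position 3 '(': depth becomes 2
  Position 4 '(': depth becomes 3
  Position 5 ')': depth becomes 2
  Position 6 '(': depth becomes 3
  Position 7 '(': depth becomes 4
  Position 8 '(': depth becomes 5
  Position 9 '(': depth becomes 6
  Position 10 '(': depth becomes 7
  Position 11 ')': depth becomes 6
  Position 12 ')': depth becomes 5
  Position 13 ')': depth becomes 4
  Position 14 ')': depth becomes 3
  Position 15 ')': depth becomes 2
  Position 16 ')': depth becomes 1
  Position 17 ')': depth becomes 0
Maximum depth reached: 7

7


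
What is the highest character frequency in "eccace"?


Input: eccace
Character counts:
  'a': 1
  'c': 3
  'e': 2
Maximum frequency: 3

3


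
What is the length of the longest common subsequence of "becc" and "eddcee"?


LCS of "becc" and "eddcee"
DP table:
           e    d    d    c    e    e
      0    0    0    0    0    0    0
  b   0    0    0    0    0    0    0
  e   0    1    1    1    1    1    1
  c   0    1    1    1    2    2    2
  c   0    1    1    1    2    2    2
LCS length = dp[4][6] = 2

2


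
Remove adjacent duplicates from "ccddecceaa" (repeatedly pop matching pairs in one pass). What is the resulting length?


Input: ccddecceaa
Stack-based adjacent duplicate removal:
  Read 'c': push. Stack: c
  Read 'c': matches stack top 'c' => pop. Stack: (empty)
  Read 'd': push. Stack: d
  Read 'd': matches stack top 'd' => pop. Stack: (empty)
  Read 'e': push. Stack: e
  Read 'c': push. Stack: ec
  Read 'c': matches stack top 'c' => pop. Stack: e
  Read 'e': matches stack top 'e' => pop. Stack: (empty)
  Read 'a': push. Stack: a
  Read 'a': matches stack top 'a' => pop. Stack: (empty)
Final stack: "" (length 0)

0


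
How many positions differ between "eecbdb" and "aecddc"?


Comparing "eecbdb" and "aecddc" position by position:
  Position 0: 'e' vs 'a' => DIFFER
  Position 1: 'e' vs 'e' => same
  Position 2: 'c' vs 'c' => same
  Position 3: 'b' vs 'd' => DIFFER
  Position 4: 'd' vs 'd' => same
  Position 5: 'b' vs 'c' => DIFFER
Positions that differ: 3

3


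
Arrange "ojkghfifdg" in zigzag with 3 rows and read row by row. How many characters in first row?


Zigzag "ojkghfifdg" into 3 rows:
Placing characters:
  'o' => row 0
  'j' => row 1
  'k' => row 2
  'g' => row 1
  'h' => row 0
  'f' => row 1
  'i' => row 2
  'f' => row 1
  'd' => row 0
  'g' => row 1
Rows:
  Row 0: "ohd"
  Row 1: "jgffg"
  Row 2: "ki"
First row length: 3

3


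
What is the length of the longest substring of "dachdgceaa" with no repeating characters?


Input: "dachdgceaa"
Sliding window (track last position of each char):
  Position 0 ('d'): window [0,0] length 1 -- new best
  Position 1 ('a'): window [0,1] length 2 -- new best
  Position 2 ('c'): window [0,2] length 3 -- new best
  Position 3 ('h'): window [0,3] length 4 -- new best
  Position 4 ('d'): repeat (last at 0), move window start to 1
  Position 4 ('d'): window [1,4] length 4
  Position 5 ('g'): window [1,5] length 5 -- new best
  Position 6 ('c'): repeat (last at 2), move window start to 3
  Position 6 ('c'): window [3,6] length 4
  Position 7 ('e'): window [3,7] length 5
  Position 8 ('a'): window [3,8] length 6 -- new best
  Position 9 ('a'): repeat (last at 8), move window start to 9
  Position 9 ('a'): window [9,9] length 1
Longest substring with no repeats: "hdgcea" with length 6

6


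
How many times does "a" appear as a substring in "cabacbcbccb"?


Searching for "a" in "cabacbcbccb"
Scanning each position:
  Position 0: "c" => no
  Position 1: "a" => MATCH
  Position 2: "b" => no
  Position 3: "a" => MATCH
  Position 4: "c" => no
  Position 5: "b" => no
  Position 6: "c" => no
  Position 7: "b" => no
  Position 8: "c" => no
  Position 9: "c" => no
  Position 10: "b" => no
Total occurrences: 2

2


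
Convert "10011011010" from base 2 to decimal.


Input: "10011011010" in base 2
Positional expansion:
  Digit '1' (value 1) x 2^10 = 1024
  Digit '0' (value 0) x 2^9 = 0
  Digit '0' (value 0) x 2^8 = 0
  Digit '1' (value 1) x 2^7 = 128
  Digit '1' (value 1) x 2^6 = 64
  Digit '0' (value 0) x 2^5 = 0
  Digit '1' (value 1) x 2^4 = 16
  Digit '1' (value 1) x 2^3 = 8
  Digit '0' (value 0) x 2^2 = 0
  Digit '1' (value 1) x 2^1 = 2
  Digit '0' (value 0) x 2^0 = 0
Sum = 1242

1242


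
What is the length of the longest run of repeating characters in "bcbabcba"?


Input: "bcbabcba"
Scanning for longest run:
  Position 1 ('c'): new char, reset run to 1
  Position 2 ('b'): new char, reset run to 1
  Position 3 ('a'): new char, reset run to 1
  Position 4 ('b'): new char, reset run to 1
  Position 5 ('c'): new char, reset run to 1
  Position 6 ('b'): new char, reset run to 1
  Position 7 ('a'): new char, reset run to 1
Longest run: 'b' with length 1

1


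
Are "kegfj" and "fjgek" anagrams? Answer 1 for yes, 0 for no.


Strings: "kegfj", "fjgek"
Sorted first:  efgjk
Sorted second: efgjk
Sorted forms match => anagrams

1


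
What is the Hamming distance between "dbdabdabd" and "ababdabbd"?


Comparing "dbdabdabd" and "ababdabbd" position by position:
  Position 0: 'd' vs 'a' => differ
  Position 1: 'b' vs 'b' => same
  Position 2: 'd' vs 'a' => differ
  Position 3: 'a' vs 'b' => differ
  Position 4: 'b' vs 'd' => differ
  Position 5: 'd' vs 'a' => differ
  Position 6: 'a' vs 'b' => differ
  Position 7: 'b' vs 'b' => same
  Position 8: 'd' vs 'd' => same
Total differences (Hamming distance): 6

6


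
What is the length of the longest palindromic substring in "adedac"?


Input: "adedac"
Checking substrings for palindromes:
  [0:5] "adeda" (len 5) => palindrome
  [1:4] "ded" (len 3) => palindrome
Longest palindromic substring: "adeda" with length 5

5


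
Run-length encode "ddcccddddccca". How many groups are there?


Input: ddcccddddccca
Scanning for consecutive runs:
  Group 1: 'd' x 2 (positions 0-1)
  Group 2: 'c' x 3 (positions 2-4)
  Group 3: 'd' x 4 (positions 5-8)
  Group 4: 'c' x 3 (positions 9-11)
  Group 5: 'a' x 1 (positions 12-12)
Total groups: 5

5


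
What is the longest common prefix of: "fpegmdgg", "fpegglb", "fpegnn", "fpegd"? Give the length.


Words: fpegmdgg, fpegglb, fpegnn, fpegd
  Position 0: all 'f' => match
  Position 1: all 'p' => match
  Position 2: all 'e' => match
  Position 3: all 'g' => match
  Position 4: ('m', 'g', 'n', 'd') => mismatch, stop
LCP = "fpeg" (length 4)

4


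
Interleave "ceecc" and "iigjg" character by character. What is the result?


Interleaving "ceecc" and "iigjg":
  Position 0: 'c' from first, 'i' from second => "ci"
  Position 1: 'e' from first, 'i' from second => "ei"
  Position 2: 'e' from first, 'g' from second => "eg"
  Position 3: 'c' from first, 'j' from second => "cj"
  Position 4: 'c' from first, 'g' from second => "cg"
Result: cieiegcjcg

cieiegcjcg


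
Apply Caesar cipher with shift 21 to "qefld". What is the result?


Caesar cipher: shift "qefld" by 21
  'q' (pos 16) + 21 = pos 11 = 'l'
  'e' (pos 4) + 21 = pos 25 = 'z'
  'f' (pos 5) + 21 = pos 0 = 'a'
  'l' (pos 11) + 21 = pos 6 = 'g'
  'd' (pos 3) + 21 = pos 24 = 'y'
Result: lzagy

lzagy


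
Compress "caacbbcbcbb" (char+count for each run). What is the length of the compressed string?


Input: caacbbcbcbb
Runs:
  'c' x 1 => "c1"
  'a' x 2 => "a2"
  'c' x 1 => "c1"
  'b' x 2 => "b2"
  'c' x 1 => "c1"
  'b' x 1 => "b1"
  'c' x 1 => "c1"
  'b' x 2 => "b2"
Compressed: "c1a2c1b2c1b1c1b2"
Compressed length: 16

16


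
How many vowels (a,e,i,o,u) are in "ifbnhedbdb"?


Input: ifbnhedbdb
Checking each character:
  'i' at position 0: vowel (running total: 1)
  'f' at position 1: consonant
  'b' at position 2: consonant
  'n' at position 3: consonant
  'h' at position 4: consonant
  'e' at position 5: vowel (running total: 2)
  'd' at position 6: consonant
  'b' at position 7: consonant
  'd' at position 8: consonant
  'b' at position 9: consonant
Total vowels: 2

2


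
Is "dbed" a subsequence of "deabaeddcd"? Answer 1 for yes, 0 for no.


Check if "dbed" is a subsequence of "deabaeddcd"
Greedy scan:
  Position 0 ('d'): matches sub[0] = 'd'
  Position 1 ('e'): no match needed
  Position 2 ('a'): no match needed
  Position 3 ('b'): matches sub[1] = 'b'
  Position 4 ('a'): no match needed
  Position 5 ('e'): matches sub[2] = 'e'
  Position 6 ('d'): matches sub[3] = 'd'
  Position 7 ('d'): no match needed
  Position 8 ('c'): no match needed
  Position 9 ('d'): no match needed
All 4 characters matched => is a subsequence

1


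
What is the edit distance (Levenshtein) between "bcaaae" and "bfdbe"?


Computing edit distance: "bcaaae" -> "bfdbe"
DP table:
           b    f    d    b    e
      0    1    2    3    4    5
  b   1    0    1    2    3    4
  c   2    1    1    2    3    4
  a   3    2    2    2    3    4
  a   4    3    3    3    3    4
  a   5    4    4    4    4    4
  e   6    5    5    5    5    4
Edit distance = dp[6][5] = 4

4


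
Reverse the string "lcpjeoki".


Input: lcpjeoki
Reading characters right to left:
  Position 7: 'i'
  Position 6: 'k'
  Position 5: 'o'
  Position 4: 'e'
  Position 3: 'j'
  Position 2: 'p'
  Position 1: 'c'
  Position 0: 'l'
Reversed: ikoejpcl

ikoejpcl


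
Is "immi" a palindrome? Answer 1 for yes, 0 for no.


Input: immi
Reversed: immi
  Compare pos 0 ('i') with pos 3 ('i'): match
  Compare pos 1 ('m') with pos 2 ('m'): match
Result: palindrome

1


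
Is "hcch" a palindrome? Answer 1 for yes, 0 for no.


Input: hcch
Reversed: hcch
  Compare pos 0 ('h') with pos 3 ('h'): match
  Compare pos 1 ('c') with pos 2 ('c'): match
Result: palindrome

1


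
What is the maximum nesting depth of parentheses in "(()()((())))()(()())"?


Input: "(()()((())))()(()())"
Tracking depth:
  Position 0 '(': depth becomes 1
  Position 1 '(': depth becomes 2
  Position 2 ')': depth becomes 1
  Position 3 '(': depth becomes 2
  Position 4 ')': depth becomes 1
  Position 5 '(': depth becomes 2
  Position 6 '(': depth becomes 3
  Position 7 '(': depth becomes 4
  Position 8 ')': depth becomes 3
  Position 9 ')': depth becomes 2
  Position 10 ')': depth becomes 1
  Position 11 ')': depth becomes 0
  Position 12 '(': depth becomes 1
  Position 13 ')': depth becomes 0
  Position 14 '(': depth becomes 1
  Position 15 '(': depth becomes 2
  Position 16 ')': depth becomes 1
  Position 17 '(': depth becomes 2
  Position 18 ')': depth becomes 1
  Position 19 ')': depth becomes 0
Maximum depth reached: 4

4


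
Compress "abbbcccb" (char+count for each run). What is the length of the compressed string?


Input: abbbcccb
Runs:
  'a' x 1 => "a1"
  'b' x 3 => "b3"
  'c' x 3 => "c3"
  'b' x 1 => "b1"
Compressed: "a1b3c3b1"
Compressed length: 8

8


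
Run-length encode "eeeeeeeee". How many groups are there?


Input: eeeeeeeee
Scanning for consecutive runs:
  Group 1: 'e' x 9 (positions 0-8)
Total groups: 1

1


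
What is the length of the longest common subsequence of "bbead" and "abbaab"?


LCS of "bbead" and "abbaab"
DP table:
           a    b    b    a    a    b
      0    0    0    0    0    0    0
  b   0    0    1    1    1    1    1
  b   0    0    1    2    2    2    2
  e   0    0    1    2    2    2    2
  a   0    1    1    2    3    3    3
  d   0    1    1    2    3    3    3
LCS length = dp[5][6] = 3

3


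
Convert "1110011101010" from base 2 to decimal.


Input: "1110011101010" in base 2
Positional expansion:
  Digit '1' (value 1) x 2^12 = 4096
  Digit '1' (value 1) x 2^11 = 2048
  Digit '1' (value 1) x 2^10 = 1024
  Digit '0' (value 0) x 2^9 = 0
  Digit '0' (value 0) x 2^8 = 0
  Digit '1' (value 1) x 2^7 = 128
  Digit '1' (value 1) x 2^6 = 64
  Digit '1' (value 1) x 2^5 = 32
  Digit '0' (value 0) x 2^4 = 0
  Digit '1' (value 1) x 2^3 = 8
  Digit '0' (value 0) x 2^2 = 0
  Digit '1' (value 1) x 2^1 = 2
  Digit '0' (value 0) x 2^0 = 0
Sum = 7402

7402


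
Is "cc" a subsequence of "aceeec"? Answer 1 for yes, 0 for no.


Check if "cc" is a subsequence of "aceeec"
Greedy scan:
  Position 0 ('a'): no match needed
  Position 1 ('c'): matches sub[0] = 'c'
  Position 2 ('e'): no match needed
  Position 3 ('e'): no match needed
  Position 4 ('e'): no match needed
  Position 5 ('c'): matches sub[1] = 'c'
All 2 characters matched => is a subsequence

1


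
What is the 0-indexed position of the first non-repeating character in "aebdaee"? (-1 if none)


Input: aebdaee
Character frequencies:
  'a': 2
  'b': 1
  'd': 1
  'e': 3
Scanning left to right for freq == 1:
  Position 0 ('a'): freq=2, skip
  Position 1 ('e'): freq=3, skip
  Position 2 ('b'): unique! => answer = 2

2


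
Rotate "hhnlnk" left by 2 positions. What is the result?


Input: "hhnlnk", rotate left by 2
First 2 characters: "hh"
Remaining characters: "nlnk"
Concatenate remaining + first: "nlnk" + "hh" = "nlnkhh"

nlnkhh


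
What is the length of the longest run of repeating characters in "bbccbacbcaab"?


Input: "bbccbacbcaab"
Scanning for longest run:
  Position 1 ('b'): continues run of 'b', length=2
  Position 2 ('c'): new char, reset run to 1
  Position 3 ('c'): continues run of 'c', length=2
  Position 4 ('b'): new char, reset run to 1
  Position 5 ('a'): new char, reset run to 1
  Position 6 ('c'): new char, reset run to 1
  Position 7 ('b'): new char, reset run to 1
  Position 8 ('c'): new char, reset run to 1
  Position 9 ('a'): new char, reset run to 1
  Position 10 ('a'): continues run of 'a', length=2
  Position 11 ('b'): new char, reset run to 1
Longest run: 'b' with length 2

2


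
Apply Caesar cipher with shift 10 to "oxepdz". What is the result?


Caesar cipher: shift "oxepdz" by 10
  'o' (pos 14) + 10 = pos 24 = 'y'
  'x' (pos 23) + 10 = pos 7 = 'h'
  'e' (pos 4) + 10 = pos 14 = 'o'
  'p' (pos 15) + 10 = pos 25 = 'z'
  'd' (pos 3) + 10 = pos 13 = 'n'
  'z' (pos 25) + 10 = pos 9 = 'j'
Result: yhoznj

yhoznj


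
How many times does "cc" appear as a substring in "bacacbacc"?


Searching for "cc" in "bacacbacc"
Scanning each position:
  Position 0: "ba" => no
  Position 1: "ac" => no
  Position 2: "ca" => no
  Position 3: "ac" => no
  Position 4: "cb" => no
  Position 5: "ba" => no
  Position 6: "ac" => no
  Position 7: "cc" => MATCH
Total occurrences: 1

1


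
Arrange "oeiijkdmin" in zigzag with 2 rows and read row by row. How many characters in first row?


Zigzag "oeiijkdmin" into 2 rows:
Placing characters:
  'o' => row 0
  'e' => row 1
  'i' => row 0
  'i' => row 1
  'j' => row 0
  'k' => row 1
  'd' => row 0
  'm' => row 1
  'i' => row 0
  'n' => row 1
Rows:
  Row 0: "oijdi"
  Row 1: "eikmn"
First row length: 5

5


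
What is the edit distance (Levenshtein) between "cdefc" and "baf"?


Computing edit distance: "cdefc" -> "baf"
DP table:
           b    a    f
      0    1    2    3
  c   1    1    2    3
  d   2    2    2    3
  e   3    3    3    3
  f   4    4    4    3
  c   5    5    5    4
Edit distance = dp[5][3] = 4

4


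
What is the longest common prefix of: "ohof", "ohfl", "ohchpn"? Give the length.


Words: ohof, ohfl, ohchpn
  Position 0: all 'o' => match
  Position 1: all 'h' => match
  Position 2: ('o', 'f', 'c') => mismatch, stop
LCP = "oh" (length 2)

2


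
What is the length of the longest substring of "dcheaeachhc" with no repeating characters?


Input: "dcheaeachhc"
Sliding window (track last position of each char):
  Position 0 ('d'): window [0,0] length 1 -- new best
  Position 1 ('c'): window [0,1] length 2 -- new best
  Position 2 ('h'): window [0,2] length 3 -- new best
  Position 3 ('e'): window [0,3] length 4 -- new best
  Position 4 ('a'): window [0,4] length 5 -- new best
  Position 5 ('e'): repeat (last at 3), move window start to 4
  Position 5 ('e'): window [4,5] length 2
  Position 6 ('a'): repeat (last at 4), move window start to 5
  Position 6 ('a'): window [5,6] length 2
  Position 7 ('c'): window [5,7] length 3
  Position 8 ('h'): window [5,8] length 4
  Position 9 ('h'): repeat (last at 8), move window start to 9
  Position 9 ('h'): window [9,9] length 1
  Position 10 ('c'): window [9,10] length 2
Longest substring with no repeats: "dchea" with length 5

5


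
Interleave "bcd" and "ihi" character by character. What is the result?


Interleaving "bcd" and "ihi":
  Position 0: 'b' from first, 'i' from second => "bi"
  Position 1: 'c' from first, 'h' from second => "ch"
  Position 2: 'd' from first, 'i' from second => "di"
Result: bichdi

bichdi


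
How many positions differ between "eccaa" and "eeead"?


Comparing "eccaa" and "eeead" position by position:
  Position 0: 'e' vs 'e' => same
  Position 1: 'c' vs 'e' => DIFFER
  Position 2: 'c' vs 'e' => DIFFER
  Position 3: 'a' vs 'a' => same
  Position 4: 'a' vs 'd' => DIFFER
Positions that differ: 3

3


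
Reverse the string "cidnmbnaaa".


Input: cidnmbnaaa
Reading characters right to left:
  Position 9: 'a'
  Position 8: 'a'
  Position 7: 'a'
  Position 6: 'n'
  Position 5: 'b'
  Position 4: 'm'
  Position 3: 'n'
  Position 2: 'd'
  Position 1: 'i'
  Position 0: 'c'
Reversed: aaanbmndic

aaanbmndic


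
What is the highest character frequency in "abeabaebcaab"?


Input: abeabaebcaab
Character counts:
  'a': 5
  'b': 4
  'c': 1
  'e': 2
Maximum frequency: 5

5


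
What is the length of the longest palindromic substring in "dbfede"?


Input: "dbfede"
Checking substrings for palindromes:
  [3:6] "ede" (len 3) => palindrome
Longest palindromic substring: "ede" with length 3

3


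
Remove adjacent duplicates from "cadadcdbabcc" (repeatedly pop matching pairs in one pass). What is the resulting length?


Input: cadadcdbabcc
Stack-based adjacent duplicate removal:
  Read 'c': push. Stack: c
  Read 'a': push. Stack: ca
  Read 'd': push. Stack: cad
  Read 'a': push. Stack: cada
  Read 'd': push. Stack: cadad
  Read 'c': push. Stack: cadadc
  Read 'd': push. Stack: cadadcd
  Read 'b': push. Stack: cadadcdb
  Read 'a': push. Stack: cadadcdba
  Read 'b': push. Stack: cadadcdbab
  Read 'c': push. Stack: cadadcdbabc
  Read 'c': matches stack top 'c' => pop. Stack: cadadcdbab
Final stack: "cadadcdbab" (length 10)

10


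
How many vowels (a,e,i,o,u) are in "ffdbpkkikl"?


Input: ffdbpkkikl
Checking each character:
  'f' at position 0: consonant
  'f' at position 1: consonant
  'd' at position 2: consonant
  'b' at position 3: consonant
  'p' at position 4: consonant
  'k' at position 5: consonant
  'k' at position 6: consonant
  'i' at position 7: vowel (running total: 1)
  'k' at position 8: consonant
  'l' at position 9: consonant
Total vowels: 1

1
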